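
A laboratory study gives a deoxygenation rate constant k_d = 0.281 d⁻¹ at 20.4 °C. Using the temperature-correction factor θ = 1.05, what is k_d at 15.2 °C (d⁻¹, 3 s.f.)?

k_d ≈ 0.218 d⁻¹

k_d(T₂) = k_d(T₁) · θ^(T₂−T₁) = 0.281 × 1.05^(15.2−20.4)
= 0.281 × 1.05^-5.20 = 0.281 × 0.7759 = 0.2180 d⁻¹.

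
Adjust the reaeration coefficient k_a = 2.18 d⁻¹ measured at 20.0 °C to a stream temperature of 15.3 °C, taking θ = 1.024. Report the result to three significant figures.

k_a ≈ 1.95 d⁻¹

k_a(T₂) = k_a(T₁) · θ^(T₂−T₁) = 2.18 × 1.024^(15.3−20.0)
= 2.18 × 1.024^-4.70 = 2.18 × 0.8945 = 1.950 d⁻¹.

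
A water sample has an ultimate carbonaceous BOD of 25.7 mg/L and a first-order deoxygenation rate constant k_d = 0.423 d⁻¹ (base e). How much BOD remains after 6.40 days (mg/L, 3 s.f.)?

L_t = L₀ e^(−k_d t) = 25.7 × e^(−0.423×6.40) = 25.7 × 0.06672 = 1.715 mg/L.

L ≈ 1.71 mg/L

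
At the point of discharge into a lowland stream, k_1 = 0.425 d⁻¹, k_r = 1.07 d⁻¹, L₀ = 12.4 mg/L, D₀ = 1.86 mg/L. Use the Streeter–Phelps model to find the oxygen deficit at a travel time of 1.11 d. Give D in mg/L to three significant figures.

k_1 L₀/(k_r−k_1) = 0.425×12.4/(1.07−0.425) = 5.270/0.6450 = 8.171 mg/L.
e^(−k_1 t) = e^(−0.425×1.110) = 0.6239; e^(−k_r t) = e^(−1.07×1.110) = 0.3049.
D = 8.171 × (0.6239 − 0.3049) + 1.86 × 0.3049 = 2.606 + 0.5672 = 3.173 mg/L.

D ≈ 3.17 mg/L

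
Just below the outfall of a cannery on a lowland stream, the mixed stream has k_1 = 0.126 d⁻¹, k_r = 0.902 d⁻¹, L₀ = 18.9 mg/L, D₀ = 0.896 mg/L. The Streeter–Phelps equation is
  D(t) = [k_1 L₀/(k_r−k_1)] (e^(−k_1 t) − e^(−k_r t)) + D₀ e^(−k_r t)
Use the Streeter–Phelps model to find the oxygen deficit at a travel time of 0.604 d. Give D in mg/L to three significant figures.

k_1 L₀/(k_r−k_1) = 0.126×18.9/(0.902−0.126) = 2.381/0.7760 = 3.069 mg/L.
e^(−k_1 t) = e^(−0.126×0.6040) = 0.9267; e^(−k_r t) = e^(−0.902×0.6040) = 0.5800.
D = 3.069 × (0.9267 − 0.5800) + 0.896 × 0.5800 = 1.064 + 0.5196 = 1.584 mg/L.

D ≈ 1.58 mg/L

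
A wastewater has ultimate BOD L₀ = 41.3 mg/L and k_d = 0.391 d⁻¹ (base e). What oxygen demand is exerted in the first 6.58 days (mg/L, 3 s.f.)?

y_t = L₀(1 − e^(−k_d t)) = 41.3 × (1 − e^(−0.391×6.58))
= 41.3 × (1 − 0.07632) = 41.3 × 0.9237 = 38.15 mg/L.

y ≈ 38.1 mg/L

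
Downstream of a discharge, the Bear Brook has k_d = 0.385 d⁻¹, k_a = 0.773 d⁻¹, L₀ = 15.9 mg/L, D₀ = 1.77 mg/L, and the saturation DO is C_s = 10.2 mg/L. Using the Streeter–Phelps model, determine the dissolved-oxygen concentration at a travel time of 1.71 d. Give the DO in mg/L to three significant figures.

DO ≈ 5.77 mg/L

k_d L₀/(k_a−k_d) = 0.385×15.9/(0.773−0.385) = 6.122/0.3880 = 15.78 mg/L.
e^(−k_d t) = e^(−0.385×1.710) = 0.5177; e^(−k_a t) = e^(−0.773×1.710) = 0.2666.
D = 15.78 × (0.5177 − 0.2666) + 1.77 × 0.2666 = 3.961 + 0.4720 = 4.433 mg/L.
DO = C_s − D = 10.2 − 4.433 = 5.767 mg/L.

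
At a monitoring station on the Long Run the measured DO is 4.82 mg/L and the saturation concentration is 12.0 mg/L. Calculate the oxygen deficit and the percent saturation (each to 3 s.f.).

D ≈ 7.18 mg/L; 40.2 % saturation

D = C_s − C = 12.0 − 4.82 = 7.18 mg/L.
% saturation = 4.82/12.0 × 100 = 40.2 %.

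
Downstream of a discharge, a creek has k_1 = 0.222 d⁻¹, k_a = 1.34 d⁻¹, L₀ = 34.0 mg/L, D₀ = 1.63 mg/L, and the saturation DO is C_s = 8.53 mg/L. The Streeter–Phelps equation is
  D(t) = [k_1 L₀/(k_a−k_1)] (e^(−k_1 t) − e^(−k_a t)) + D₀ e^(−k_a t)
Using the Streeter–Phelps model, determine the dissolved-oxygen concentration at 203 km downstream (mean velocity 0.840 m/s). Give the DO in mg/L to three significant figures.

Travel time t = x/v = 203 km / (0.840 m/s) = 203000 m / 0.840 m/s = 241700 s = 2.797 d.
k_1 L₀/(k_a−k_1) = 0.222×34.0/(1.34−0.222) = 7.548/1.118 = 6.751 mg/L.
e^(−k_1 t) = e^(−0.222×2.797) = 0.5374; e^(−k_a t) = e^(−1.34×2.797) = 0.02356.
D = 6.751 × (0.5374 − 0.02356) + 1.63 × 0.02356 = 3.469 + 0.03841 = 3.508 mg/L.
DO = C_s − D = 8.53 − 3.508 = 5.022 mg/L.

DO ≈ 5.02 mg/L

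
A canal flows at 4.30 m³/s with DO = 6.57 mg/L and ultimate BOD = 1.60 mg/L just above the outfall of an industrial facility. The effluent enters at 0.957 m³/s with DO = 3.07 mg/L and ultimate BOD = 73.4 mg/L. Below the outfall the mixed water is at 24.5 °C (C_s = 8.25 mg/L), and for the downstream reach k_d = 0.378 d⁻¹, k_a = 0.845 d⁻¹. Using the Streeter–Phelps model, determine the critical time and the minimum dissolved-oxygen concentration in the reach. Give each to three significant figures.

t_c ≈ 1.26 d; minimum DO ≈ 4.17 mg/L

Mixed DO = (4.30×6.57 + 0.957×3.07)/(4.30+0.957) = 31.19/5.257 = 5.933 mg/L.
Mixed L₀ = (4.30×1.60 + 0.957×73.4)/(5.257) = 77.12/5.257 = 14.67 mg/L.
Initial deficit D₀ = C_s − DO₀ = 8.25 − 5.933 = 2.317 mg/L.
t_c = (1/0.4670) ln[(0.845/0.378)(1 − 2.317×0.4670/(0.378×14.67))] = 2.141 × ln(1.799) = 1.258 d.
D_c = (0.378/0.845) × 14.67 × e^(−0.378×1.258) = 0.4473 × 14.67 × 0.6216 = 4.080 mg/L.
Minimum DO = 8.25 − 4.080 = 4.170 mg/L.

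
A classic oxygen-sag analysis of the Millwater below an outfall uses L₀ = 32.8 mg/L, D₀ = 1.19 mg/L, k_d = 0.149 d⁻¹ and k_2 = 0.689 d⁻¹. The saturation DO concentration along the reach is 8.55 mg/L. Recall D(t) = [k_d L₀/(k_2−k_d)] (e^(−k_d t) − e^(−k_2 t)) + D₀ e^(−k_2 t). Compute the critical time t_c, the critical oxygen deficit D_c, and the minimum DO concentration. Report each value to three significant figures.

t_c ≈ 2.57 d; D_c ≈ 4.83 mg/L; min DO ≈ 3.72 mg/L

t_c = [1/(k_2−k_d)] ln[(k_2/k_d)(1 − D₀(k_2−k_d)/(k_d L₀))]
= [1/(0.689−0.149)] ln[(0.689/0.149)(1 − 1.19×0.5400/(0.149×32.8))]
= (1/0.5400) ln[4.624 × 0.8685] = 1.852 × ln(4.016) = 1.852 × 1.390 = 2.575 d.
D_c = (k_d/k_2) L₀ e^(−k_d t_c) = (0.149/0.689) × 32.8 × e^(−0.149×2.575) = 0.2163 × 32.8 × 0.6814 = 4.833 mg/L.
Minimum DO = C_s − D_c = 8.55 − 4.833 = 3.717 mg/L.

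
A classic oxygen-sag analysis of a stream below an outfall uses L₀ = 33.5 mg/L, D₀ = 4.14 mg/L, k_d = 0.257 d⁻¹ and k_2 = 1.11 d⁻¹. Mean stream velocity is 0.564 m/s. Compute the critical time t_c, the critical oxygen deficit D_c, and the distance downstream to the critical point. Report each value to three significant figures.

t_c ≈ 1.10 d; D_c ≈ 5.85 mg/L; x_c ≈ 53.4 km

With k_2/k_d = 4.319 and 1 − D₀(k_2−k_d)/(k_d L₀) = 0.5898,
t_c = ln(4.319 × 0.5898) / (1.11 − 0.257) = ln(2.547) / 0.8530 = 0.9351/0.8530 = 1.096 d.
D_c = (k_d/k_2) L₀ e^(−k_d t_c) = (0.257/1.11) × 33.5 × e^(−0.257×1.096) = 0.2315 × 33.5 × 0.7545 = 5.852 mg/L.
x_c = v t_c = 0.564 m/s × 1.096 d × 86400 s/d = 53420 m ≈ 53.4 km.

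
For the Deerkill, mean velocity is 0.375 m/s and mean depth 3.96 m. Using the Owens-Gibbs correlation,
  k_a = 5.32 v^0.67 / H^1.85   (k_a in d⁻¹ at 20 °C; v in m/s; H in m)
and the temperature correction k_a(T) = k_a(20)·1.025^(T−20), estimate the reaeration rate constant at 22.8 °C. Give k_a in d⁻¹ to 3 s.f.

k_a(20) = 5.32 × 0.375^0.67 / 3.96^1.85 = 5.32 × 0.5183 / 12.76 = 0.2162 d⁻¹.
k_a(22.8) = 0.2162 × 1.025^(22.8−20) = 0.2162 × 1.072 = 0.2316 d⁻¹.

k_a ≈ 0.232 d⁻¹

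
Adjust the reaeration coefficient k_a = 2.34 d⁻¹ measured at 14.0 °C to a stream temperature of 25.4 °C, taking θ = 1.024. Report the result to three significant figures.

k_a(T₂) = k_a(T₁) · θ^(T₂−T₁) = 2.34 × 1.024^(25.4−14.0)
= 2.34 × 1.024^11.4 = 2.34 × 1.310 = 3.066 d⁻¹.

k_a ≈ 3.07 d⁻¹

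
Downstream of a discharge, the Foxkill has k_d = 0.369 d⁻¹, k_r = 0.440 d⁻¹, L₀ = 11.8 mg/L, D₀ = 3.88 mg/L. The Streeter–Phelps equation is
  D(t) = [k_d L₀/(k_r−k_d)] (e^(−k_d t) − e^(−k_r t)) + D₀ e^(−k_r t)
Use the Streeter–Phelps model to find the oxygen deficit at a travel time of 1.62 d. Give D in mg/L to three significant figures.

D ≈ 5.57 mg/L

k_d L₀/(k_r−k_d) = 0.369×11.8/(0.440−0.369) = 4.354/0.07100 = 61.33 mg/L.
e^(−k_d t) = e^(−0.369×1.620) = 0.5500; e^(−k_r t) = e^(−0.440×1.620) = 0.4903.
D = 61.33 × (0.5500 − 0.4903) + 3.88 × 0.4903 = 3.665 + 1.902 = 5.567 mg/L.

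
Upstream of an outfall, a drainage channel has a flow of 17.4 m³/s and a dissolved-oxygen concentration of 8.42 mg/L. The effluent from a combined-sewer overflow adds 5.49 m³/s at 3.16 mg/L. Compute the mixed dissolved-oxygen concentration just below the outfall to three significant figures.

Flow-weighted mixing: C = (Q_r C_r + Q_w C_w)/(Q_r + Q_w)
= (17.4×8.42 + 5.49×3.16)/(17.4 + 5.49) = 163.9/22.89 = 7.158 mg/L.

7.16 mg/L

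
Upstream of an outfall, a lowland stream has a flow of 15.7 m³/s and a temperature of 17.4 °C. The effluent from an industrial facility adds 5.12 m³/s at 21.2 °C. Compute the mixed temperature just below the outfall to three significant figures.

18.3 °C

Flow-weighted mixing: C = (Q_r C_r + Q_w C_w)/(Q_r + Q_w)
= (15.7×17.4 + 5.12×21.2)/(15.7 + 5.12) = 381.7/20.82 = 18.33 °C.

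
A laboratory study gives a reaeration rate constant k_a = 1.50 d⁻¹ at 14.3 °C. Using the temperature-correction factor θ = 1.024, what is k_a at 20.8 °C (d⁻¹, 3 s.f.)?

k_a(T₂) = k_a(T₁) · θ^(T₂−T₁) = 1.50 × 1.024^(20.8−14.3)
= 1.50 × 1.024^6.50 = 1.50 × 1.167 = 1.750 d⁻¹.

k_a ≈ 1.75 d⁻¹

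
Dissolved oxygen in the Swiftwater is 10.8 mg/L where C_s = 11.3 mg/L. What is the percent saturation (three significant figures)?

% saturation = C/C_s × 100 = 10.8/11.3 × 100 = 95.6 %.

95.6 % saturation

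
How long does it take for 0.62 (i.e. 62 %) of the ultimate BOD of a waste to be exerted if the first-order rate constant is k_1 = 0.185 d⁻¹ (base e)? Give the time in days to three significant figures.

y/L₀ = 1 − e^(−k_1 t) = 0.62 ⇒ e^(−k_1 t) = 0.380
t = −ln(0.380) / 0.185 = 0.9676 / 0.185 = 5.230 d.

t ≈ 5.23 d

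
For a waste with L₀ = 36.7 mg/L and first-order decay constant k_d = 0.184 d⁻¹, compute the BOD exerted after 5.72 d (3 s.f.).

y ≈ 23.9 mg/L

y_t = L₀(1 − e^(−k_d t)) = 36.7 × (1 − e^(−0.184×5.72))
= 36.7 × (1 − 0.3491) = 36.7 × 0.6509 = 23.89 mg/L.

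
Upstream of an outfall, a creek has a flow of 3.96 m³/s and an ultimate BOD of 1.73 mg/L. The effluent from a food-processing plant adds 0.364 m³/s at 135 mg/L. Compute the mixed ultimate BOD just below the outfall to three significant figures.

12.9 mg/L

Flow-weighted mixing: C = (Q_r C_r + Q_w C_w)/(Q_r + Q_w)
= (3.96×1.73 + 0.364×135)/(3.96 + 0.364) = 55.99/4.324 = 12.95 mg/L.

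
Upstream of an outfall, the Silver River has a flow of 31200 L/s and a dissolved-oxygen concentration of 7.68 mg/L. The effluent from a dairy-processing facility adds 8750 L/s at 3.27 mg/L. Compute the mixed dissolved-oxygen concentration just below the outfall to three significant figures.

6.71 mg/L

Flow-weighted mixing: C = (Q_r C_r + Q_w C_w)/(Q_r + Q_w)
= (31200×7.68 + 8750×3.27)/(31200 + 8750) = 268200/39950 = 6.714 mg/L.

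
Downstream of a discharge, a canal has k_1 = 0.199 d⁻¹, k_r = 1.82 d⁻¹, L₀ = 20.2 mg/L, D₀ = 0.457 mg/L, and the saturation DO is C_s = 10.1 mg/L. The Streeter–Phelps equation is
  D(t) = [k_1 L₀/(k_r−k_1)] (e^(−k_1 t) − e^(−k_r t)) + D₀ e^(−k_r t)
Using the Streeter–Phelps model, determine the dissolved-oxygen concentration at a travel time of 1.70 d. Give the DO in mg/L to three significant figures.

k_1 L₀/(k_r−k_1) = 0.199×20.2/(1.82−0.199) = 4.020/1.621 = 2.480 mg/L.
e^(−k_1 t) = e^(−0.199×1.700) = 0.7130; e^(−k_r t) = e^(−1.82×1.700) = 0.04532.
D = 2.480 × (0.7130 − 0.04532) + 0.457 × 0.04532 = 1.656 + 0.02071 = 1.676 mg/L.
DO = C_s − D = 10.1 − 1.676 = 8.424 mg/L.

DO ≈ 8.42 mg/L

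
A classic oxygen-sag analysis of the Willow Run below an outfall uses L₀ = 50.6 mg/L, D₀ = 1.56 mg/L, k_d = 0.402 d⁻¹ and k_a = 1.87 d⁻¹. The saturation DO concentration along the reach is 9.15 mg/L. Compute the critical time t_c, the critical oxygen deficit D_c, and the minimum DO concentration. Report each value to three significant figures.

t_c = [1/(k_a−k_d)] ln[(k_a/k_d)(1 − D₀(k_a−k_d)/(k_d L₀))]
= [1/(1.87−0.402)] ln[(1.87/0.402)(1 − 1.56×1.468/(0.402×50.6))]
= (1/1.468) ln[4.652 × 0.8874] = 0.6812 × ln(4.128) = 0.6812 × 1.418 = 0.9658 d.
D_c = (k_d/k_a) L₀ e^(−k_d t_c) = (0.402/1.87) × 50.6 × e^(−0.402×0.9658) = 0.2150 × 50.6 × 0.6782 = 7.378 mg/L.
Minimum DO = C_s − D_c = 9.15 − 7.378 = 1.772 mg/L.

t_c ≈ 0.966 d; D_c ≈ 7.38 mg/L; min DO ≈ 1.77 mg/L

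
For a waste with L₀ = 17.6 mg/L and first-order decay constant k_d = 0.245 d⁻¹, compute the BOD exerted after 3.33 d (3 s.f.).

y_t = L₀(1 − e^(−k_d t)) = 17.6 × (1 − e^(−0.245×3.33))
= 17.6 × (1 − 0.4423) = 17.6 × 0.5577 = 9.816 mg/L.

y ≈ 9.82 mg/L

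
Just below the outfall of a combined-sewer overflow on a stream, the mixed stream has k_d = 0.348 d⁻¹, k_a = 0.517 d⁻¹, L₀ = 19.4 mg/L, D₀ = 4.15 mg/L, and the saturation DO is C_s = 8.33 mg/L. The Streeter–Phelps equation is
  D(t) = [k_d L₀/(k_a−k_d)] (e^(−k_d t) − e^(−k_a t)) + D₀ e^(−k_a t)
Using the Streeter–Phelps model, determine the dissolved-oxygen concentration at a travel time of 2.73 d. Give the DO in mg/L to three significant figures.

k_d L₀/(k_a−k_d) = 0.348×19.4/(0.517−0.348) = 6.751/0.1690 = 39.95 mg/L.
e^(−k_d t) = e^(−0.348×2.730) = 0.3867; e^(−k_a t) = e^(−0.517×2.730) = 0.2438.
D = 39.95 × (0.3867 − 0.2438) + 4.15 × 0.2438 = 5.710 + 1.012 = 6.721 mg/L.
DO = C_s − D = 8.33 − 6.721 = 1.609 mg/L.

DO ≈ 1.61 mg/L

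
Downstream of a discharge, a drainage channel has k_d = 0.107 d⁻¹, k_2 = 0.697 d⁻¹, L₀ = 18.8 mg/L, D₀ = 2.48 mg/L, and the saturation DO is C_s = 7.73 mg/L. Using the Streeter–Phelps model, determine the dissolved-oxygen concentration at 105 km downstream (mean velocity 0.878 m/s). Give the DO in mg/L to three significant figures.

DO ≈ 5.14 mg/L

Travel time t = x/v = 105 km / (0.878 m/s) = 105000 m / 0.878 m/s = 119600 s = 1.384 d.
k_d L₀/(k_2−k_d) = 0.107×18.8/(0.697−0.107) = 2.012/0.5900 = 3.409 mg/L.
e^(−k_d t) = e^(−0.107×1.384) = 0.8623; e^(−k_2 t) = e^(−0.697×1.384) = 0.3811.
D = 3.409 × (0.8623 − 0.3811) + 2.48 × 0.3811 = 1.641 + 0.9451 = 2.586 mg/L.
DO = C_s − D = 7.73 − 2.586 = 5.144 mg/L.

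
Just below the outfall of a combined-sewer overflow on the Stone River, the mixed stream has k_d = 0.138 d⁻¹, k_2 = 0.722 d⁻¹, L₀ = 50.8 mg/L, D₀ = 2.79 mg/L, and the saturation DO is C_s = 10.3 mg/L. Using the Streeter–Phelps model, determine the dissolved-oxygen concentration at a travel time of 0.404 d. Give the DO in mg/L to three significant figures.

k_d L₀/(k_2−k_d) = 0.138×50.8/(0.722−0.138) = 7.010/0.5840 = 12.00 mg/L.
e^(−k_d t) = e^(−0.138×0.4040) = 0.9458; e^(−k_2 t) = e^(−0.722×0.4040) = 0.7470.
D = 12.00 × (0.9458 − 0.7470) + 2.79 × 0.7470 = 2.386 + 2.084 = 4.470 mg/L.
DO = C_s − D = 10.3 − 4.470 = 5.830 mg/L.

DO ≈ 5.83 mg/L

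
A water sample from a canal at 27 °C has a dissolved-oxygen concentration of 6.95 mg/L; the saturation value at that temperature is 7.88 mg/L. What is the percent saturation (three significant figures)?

88.2 % saturation

% saturation = C/C_s × 100 = 6.95/7.88 × 100 = 88.2 %.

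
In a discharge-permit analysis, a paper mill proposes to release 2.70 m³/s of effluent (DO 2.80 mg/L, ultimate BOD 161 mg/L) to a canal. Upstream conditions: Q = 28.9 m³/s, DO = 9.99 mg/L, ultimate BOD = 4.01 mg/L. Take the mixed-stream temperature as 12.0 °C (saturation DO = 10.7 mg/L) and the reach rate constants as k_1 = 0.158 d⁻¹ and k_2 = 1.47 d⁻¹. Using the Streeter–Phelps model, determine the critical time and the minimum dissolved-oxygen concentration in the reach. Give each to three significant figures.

t_c ≈ 0.940 d; minimum DO ≈ 9.09 mg/L

Mixed DO = (28.9×9.99 + 2.70×2.80)/(28.9+2.70) = 296.3/31.60 = 9.376 mg/L.
Mixed L₀ = (28.9×4.01 + 2.70×161)/(31.60) = 550.6/31.60 = 17.42 mg/L.
Initial deficit D₀ = C_s − DO₀ = 10.7 − 9.376 = 1.324 mg/L.
t_c = (1/1.312) ln[(1.47/0.158)(1 − 1.324×1.312/(0.158×17.42))] = 0.7622 × ln(3.432) = 0.9398 d.
D_c = (0.158/1.47) × 17.42 × e^(−0.158×0.9398) = 0.1075 × 17.42 × 0.8620 = 1.614 mg/L.
Minimum DO = 10.7 − 1.614 = 9.086 mg/L.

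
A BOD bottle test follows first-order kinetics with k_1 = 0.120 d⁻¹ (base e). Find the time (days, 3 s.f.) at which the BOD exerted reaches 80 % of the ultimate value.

y/L₀ = 1 − e^(−k_1 t) = 0.80 ⇒ e^(−k_1 t) = 0.200
t = −ln(0.200) / 0.120 = 1.609 / 0.120 = 13.41 d.

t ≈ 13.4 d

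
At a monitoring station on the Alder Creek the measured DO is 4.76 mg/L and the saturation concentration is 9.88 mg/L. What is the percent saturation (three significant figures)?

% saturation = C/C_s × 100 = 4.76/9.88 × 100 = 48.2 %.

48.2 % saturation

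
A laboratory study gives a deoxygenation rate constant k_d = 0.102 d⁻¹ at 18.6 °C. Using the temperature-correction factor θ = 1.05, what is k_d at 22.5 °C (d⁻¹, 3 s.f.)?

k_d(T₂) = k_d(T₁) · θ^(T₂−T₁) = 0.102 × 1.05^(22.5−18.6)
= 0.102 × 1.05^3.90 = 0.102 × 1.210 = 0.1234 d⁻¹.

k_d ≈ 0.123 d⁻¹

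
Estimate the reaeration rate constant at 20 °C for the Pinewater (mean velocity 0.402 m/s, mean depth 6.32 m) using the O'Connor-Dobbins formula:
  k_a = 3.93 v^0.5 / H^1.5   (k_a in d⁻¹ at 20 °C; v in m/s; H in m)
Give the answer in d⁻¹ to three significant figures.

k_a = 3.93 × 0.402^0.5 / 6.32^1.5 = 3.93 × 0.6340 / 15.89 = 0.1568 d⁻¹.

k_a ≈ 0.157 d⁻¹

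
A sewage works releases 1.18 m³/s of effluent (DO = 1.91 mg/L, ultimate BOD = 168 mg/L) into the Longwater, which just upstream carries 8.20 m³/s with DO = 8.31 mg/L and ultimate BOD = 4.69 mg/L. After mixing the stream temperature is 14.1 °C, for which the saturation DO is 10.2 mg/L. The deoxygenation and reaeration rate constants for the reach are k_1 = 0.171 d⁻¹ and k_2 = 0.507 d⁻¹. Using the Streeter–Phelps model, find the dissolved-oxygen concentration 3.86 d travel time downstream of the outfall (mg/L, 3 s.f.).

Mixed DO = (8.20×8.31 + 1.18×1.91)/(8.20+1.18) = 70.40/9.380 = 7.505 mg/L.
Mixed L₀ = (8.20×4.69 + 1.18×168)/(9.380) = 236.7/9.380 = 25.23 mg/L.
Initial deficit D₀ = C_s − DO₀ = 10.2 − 7.505 = 2.695 mg/L.
D(3.86) = [0.171×25.23/(0.507−0.171)](e^(−0.171×3.86) − e^(−0.507×3.86)) + 2.695 e^(−0.507×3.86)
= 12.84 × (0.5168 − 0.1413) + 2.695 × 0.1413 = 5.204 mg/L.
DO = 10.2 − 5.204 = 4.996 mg/L.

DO ≈ 5.00 mg/L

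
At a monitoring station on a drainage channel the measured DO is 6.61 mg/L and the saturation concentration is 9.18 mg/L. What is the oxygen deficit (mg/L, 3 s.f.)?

D ≈ 2.57 mg/L

D = C_s − C = 9.18 − 6.61 = 2.57 mg/L.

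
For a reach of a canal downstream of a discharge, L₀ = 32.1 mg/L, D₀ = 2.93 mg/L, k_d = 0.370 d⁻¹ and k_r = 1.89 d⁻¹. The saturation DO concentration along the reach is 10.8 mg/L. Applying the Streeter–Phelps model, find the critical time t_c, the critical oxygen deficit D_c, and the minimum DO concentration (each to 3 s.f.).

t_c = [1/(k_r−k_d)] ln[(k_r/k_d)(1 − D₀(k_r−k_d)/(k_d L₀))]
= [1/(1.89−0.370)] ln[(1.89/0.370)(1 − 2.93×1.520/(0.370×32.1))]
= (1/1.520) ln[5.108 × 0.6250] = 0.6579 × ln(3.193) = 0.6579 × 1.161 = 0.7637 d.
D_c = (k_d/k_r) L₀ e^(−k_d t_c) = (0.370/1.89) × 32.1 × e^(−0.370×0.7637) = 0.1958 × 32.1 × 0.7538 = 4.737 mg/L.
Minimum DO = C_s − D_c = 10.8 − 4.737 = 6.063 mg/L.

t_c ≈ 0.764 d; D_c ≈ 4.74 mg/L; min DO ≈ 6.06 mg/L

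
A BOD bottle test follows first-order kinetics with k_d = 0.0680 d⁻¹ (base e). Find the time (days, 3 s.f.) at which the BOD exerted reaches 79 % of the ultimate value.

y/L₀ = 1 − e^(−k_d t) = 0.79 ⇒ e^(−k_d t) = 0.210
t = −ln(0.210) / 0.0680 = 1.561 / 0.0680 = 22.95 d.

t ≈ 23.0 d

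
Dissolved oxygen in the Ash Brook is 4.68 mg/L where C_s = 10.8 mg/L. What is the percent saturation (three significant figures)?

43.3 % saturation

% saturation = C/C_s × 100 = 4.68/10.8 × 100 = 43.3 %.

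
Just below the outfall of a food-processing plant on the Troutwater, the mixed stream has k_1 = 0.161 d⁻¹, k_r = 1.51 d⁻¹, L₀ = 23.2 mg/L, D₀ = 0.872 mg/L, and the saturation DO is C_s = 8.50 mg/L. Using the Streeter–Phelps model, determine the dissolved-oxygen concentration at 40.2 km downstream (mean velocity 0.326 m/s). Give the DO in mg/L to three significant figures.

DO ≈ 6.52 mg/L

Travel time t = x/v = 40.2 km / (0.326 m/s) = 40200 m / 0.326 m/s = 123300 s = 1.427 d.
k_1 L₀/(k_r−k_1) = 0.161×23.2/(1.51−0.161) = 3.735/1.349 = 2.769 mg/L.
e^(−k_1 t) = e^(−0.161×1.427) = 0.7947; e^(−k_r t) = e^(−1.51×1.427) = 0.1159.
D = 2.769 × (0.7947 − 0.1159) + 0.872 × 0.1159 = 1.880 + 0.1011 = 1.981 mg/L.
DO = C_s − D = 8.50 − 1.981 = 6.519 mg/L.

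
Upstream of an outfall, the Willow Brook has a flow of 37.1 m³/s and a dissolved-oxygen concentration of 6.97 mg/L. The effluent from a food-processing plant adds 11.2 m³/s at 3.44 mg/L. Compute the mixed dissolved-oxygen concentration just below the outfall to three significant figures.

6.15 mg/L

Flow-weighted mixing: C = (Q_r C_r + Q_w C_w)/(Q_r + Q_w)
= (37.1×6.97 + 11.2×3.44)/(37.1 + 11.2) = 297.1/48.30 = 6.151 mg/L.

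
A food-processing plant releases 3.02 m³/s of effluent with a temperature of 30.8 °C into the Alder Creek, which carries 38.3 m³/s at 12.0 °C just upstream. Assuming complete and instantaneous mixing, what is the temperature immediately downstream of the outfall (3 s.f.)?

13.4 °C

Flow-weighted mixing: C = (Q_r C_r + Q_w C_w)/(Q_r + Q_w)
= (38.3×12.0 + 3.02×30.8)/(38.3 + 3.02) = 552.6/41.32 = 13.37 °C.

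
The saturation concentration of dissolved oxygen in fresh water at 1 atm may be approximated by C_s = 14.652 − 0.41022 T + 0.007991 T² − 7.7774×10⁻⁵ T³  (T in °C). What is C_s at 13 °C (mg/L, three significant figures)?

C_s ≈ 10.5 mg/L

C_s = 14.652 − 0.41022×13 + 0.007991×13² − 7.7774×10⁻⁵×13³ = 10.50 mg/L.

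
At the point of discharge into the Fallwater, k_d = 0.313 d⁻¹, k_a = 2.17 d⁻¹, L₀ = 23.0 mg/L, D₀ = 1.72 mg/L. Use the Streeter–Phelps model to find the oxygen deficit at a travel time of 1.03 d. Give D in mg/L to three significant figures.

D ≈ 2.58 mg/L

k_d L₀/(k_a−k_d) = 0.313×23.0/(2.17−0.313) = 7.199/1.857 = 3.877 mg/L.
e^(−k_d t) = e^(−0.313×1.030) = 0.7244; e^(−k_a t) = e^(−2.17×1.030) = 0.1070.
D = 3.877 × (0.7244 − 0.1070) + 1.72 × 0.1070 = 2.394 + 0.1840 = 2.578 mg/L.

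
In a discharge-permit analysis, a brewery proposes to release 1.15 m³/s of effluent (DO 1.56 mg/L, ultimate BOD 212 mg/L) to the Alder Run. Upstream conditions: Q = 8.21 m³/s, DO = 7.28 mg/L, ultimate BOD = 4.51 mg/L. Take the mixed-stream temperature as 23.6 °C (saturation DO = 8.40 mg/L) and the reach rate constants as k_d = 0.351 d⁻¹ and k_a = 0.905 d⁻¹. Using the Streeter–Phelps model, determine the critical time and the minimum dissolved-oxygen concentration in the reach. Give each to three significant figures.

Mixed DO = (8.21×7.28 + 1.15×1.56)/(8.21+1.15) = 61.56/9.360 = 6.577 mg/L.
Mixed L₀ = (8.21×4.51 + 1.15×212)/(9.360) = 280.8/9.360 = 30.00 mg/L.
Initial deficit D₀ = C_s − DO₀ = 8.40 − 6.577 = 1.823 mg/L.
t_c = (1/0.5540) ln[(0.905/0.351)(1 − 1.823×0.5540/(0.351×30.00))] = 1.805 × ln(2.331) = 1.528 d.
D_c = (0.351/0.905) × 30.00 × e^(−0.351×1.528) = 0.3878 × 30.00 × 0.5850 = 6.807 mg/L.
Minimum DO = 8.40 − 6.807 = 1.593 mg/L.

t_c ≈ 1.53 d; minimum DO ≈ 1.59 mg/L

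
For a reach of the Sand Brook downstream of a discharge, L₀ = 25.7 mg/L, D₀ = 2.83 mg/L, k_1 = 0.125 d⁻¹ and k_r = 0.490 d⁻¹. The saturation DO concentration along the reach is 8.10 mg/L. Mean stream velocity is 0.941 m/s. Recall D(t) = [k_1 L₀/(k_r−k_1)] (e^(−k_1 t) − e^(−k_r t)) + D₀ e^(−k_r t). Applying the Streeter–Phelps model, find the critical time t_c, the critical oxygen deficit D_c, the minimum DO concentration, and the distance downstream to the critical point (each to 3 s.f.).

t_c = [1/(k_r−k_1)] ln[(k_r/k_1)(1 − D₀(k_r−k_1)/(k_1 L₀))]
= [1/(0.490−0.125)] ln[(0.490/0.125)(1 − 2.83×0.3650/(0.125×25.7))]
= (1/0.3650) ln[3.920 × 0.6785] = 2.740 × ln(2.660) = 2.740 × 0.9782 = 2.680 d.
L(t_c) = L₀ e^(−k_1 t_c) = 25.7 × 0.7153 = 18.38 mg/L, and at the critical point k_r D_c = k_1 L, so D_c = (0.125/0.490) × 18.38 = 4.690 mg/L.
Minimum DO = C_s − D_c = 8.10 − 4.690 = 3.410 mg/L.
x_c = v t_c = 0.941 m/s × 2.680 d × 86400 s/d = 217900 m ≈ 218 km.

t_c ≈ 2.68 d; D_c ≈ 4.69 mg/L; min DO ≈ 3.41 mg/L; x_c ≈ 218 km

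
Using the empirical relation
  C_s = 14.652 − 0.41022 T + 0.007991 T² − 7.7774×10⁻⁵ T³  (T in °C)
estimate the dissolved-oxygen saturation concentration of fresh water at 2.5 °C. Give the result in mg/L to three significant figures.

C_s = 14.652 − 0.41022×2.5 + 0.007991×2.5² − 7.7774×10⁻⁵×2.5³ = 13.68 mg/L.

C_s ≈ 13.7 mg/L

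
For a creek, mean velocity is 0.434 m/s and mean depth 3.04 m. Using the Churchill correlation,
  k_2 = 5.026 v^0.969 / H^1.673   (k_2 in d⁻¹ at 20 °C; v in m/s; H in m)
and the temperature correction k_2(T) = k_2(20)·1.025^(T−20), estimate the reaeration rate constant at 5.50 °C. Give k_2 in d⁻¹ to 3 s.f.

k_2 ≈ 0.244 d⁻¹

k_2(20) = 5.026 × 0.434^0.969 / 3.04^1.673 = 5.026 × 0.4454 / 6.425 = 0.3484 d⁻¹.
k_2(5.50) = 0.3484 × 1.025^(5.50−20) = 0.3484 × 0.6990 = 0.2436 d⁻¹.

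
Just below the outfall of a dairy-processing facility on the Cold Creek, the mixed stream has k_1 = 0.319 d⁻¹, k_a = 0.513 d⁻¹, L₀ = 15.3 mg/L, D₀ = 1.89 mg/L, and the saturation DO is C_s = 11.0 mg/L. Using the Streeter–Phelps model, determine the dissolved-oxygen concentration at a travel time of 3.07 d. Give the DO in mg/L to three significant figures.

k_1 L₀/(k_a−k_1) = 0.319×15.3/(0.513−0.319) = 4.881/0.1940 = 25.16 mg/L.
e^(−k_1 t) = e^(−0.319×3.070) = 0.3756; e^(−k_a t) = e^(−0.513×3.070) = 0.2070.
D = 25.16 × (0.3756 − 0.2070) + 1.89 × 0.2070 = 4.240 + 0.3913 = 4.631 mg/L.
DO = C_s − D = 11.0 − 4.631 = 6.369 mg/L.

DO ≈ 6.37 mg/L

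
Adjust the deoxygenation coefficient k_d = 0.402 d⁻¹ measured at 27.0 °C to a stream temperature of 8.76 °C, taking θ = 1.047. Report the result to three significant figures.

k_d(T₂) = k_d(T₁) · θ^(T₂−T₁) = 0.402 × 1.047^(8.76−27.0)
= 0.402 × 1.047^-18.2 = 0.402 × 0.4327 = 0.1739 d⁻¹.

k_d ≈ 0.174 d⁻¹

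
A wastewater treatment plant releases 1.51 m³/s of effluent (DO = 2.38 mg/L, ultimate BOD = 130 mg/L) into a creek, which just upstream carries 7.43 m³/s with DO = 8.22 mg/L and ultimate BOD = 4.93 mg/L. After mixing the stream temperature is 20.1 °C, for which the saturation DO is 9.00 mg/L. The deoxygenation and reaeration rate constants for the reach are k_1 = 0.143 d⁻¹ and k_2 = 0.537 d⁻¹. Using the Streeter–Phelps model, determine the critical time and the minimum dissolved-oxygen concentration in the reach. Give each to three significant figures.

Mixed DO = (7.43×8.22 + 1.51×2.38)/(7.43+1.51) = 64.67/8.940 = 7.234 mg/L.
Mixed L₀ = (7.43×4.93 + 1.51×130)/(8.940) = 232.9/8.940 = 26.05 mg/L.
Initial deficit D₀ = C_s − DO₀ = 9.00 − 7.234 = 1.766 mg/L.
t_c = (1/0.3940) ln[(0.537/0.143)(1 − 1.766×0.3940/(0.143×26.05))] = 2.538 × ln(3.054) = 2.833 d.
D_c = (0.143/0.537) × 26.05 × e^(−0.143×2.833) = 0.2663 × 26.05 × 0.6669 = 4.627 mg/L.
Minimum DO = 9.00 − 4.627 = 4.373 mg/L.

t_c ≈ 2.83 d; minimum DO ≈ 4.37 mg/L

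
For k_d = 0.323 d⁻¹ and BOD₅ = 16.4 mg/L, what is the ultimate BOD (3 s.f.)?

BOD₅ = L₀(1 − e^(−5k_d)) ⇒ L₀ = BOD₅ / (1 − e^(−5×0.323))
= 16.4 / (1 − 0.1989) = 16.4 / 0.8011 = 20.47 mg/L.

L₀ ≈ 20.5 mg/L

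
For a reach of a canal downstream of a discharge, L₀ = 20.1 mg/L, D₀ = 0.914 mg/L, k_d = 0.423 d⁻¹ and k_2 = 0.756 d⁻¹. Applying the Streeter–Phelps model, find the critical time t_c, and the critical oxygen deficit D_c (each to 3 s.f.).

With k_2/k_d = 1.787 and 1 − D₀(k_2−k_d)/(k_d L₀) = 0.9642,
t_c = ln(1.787 × 0.9642) / (0.756 − 0.423) = ln(1.723) / 0.3330 = 0.5442/0.3330 = 1.634 d.
L(t_c) = L₀ e^(−k_d t_c) = 20.1 × 0.5009 = 10.07 mg/L, and at the critical point k_2 D_c = k_d L, so D_c = (0.423/0.756) × 10.07 = 5.634 mg/L.

t_c ≈ 1.63 d; D_c ≈ 5.63 mg/L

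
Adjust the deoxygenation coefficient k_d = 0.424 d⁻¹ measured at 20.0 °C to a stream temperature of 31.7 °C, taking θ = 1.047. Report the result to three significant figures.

k_d(T₂) = k_d(T₁) · θ^(T₂−T₁) = 0.424 × 1.047^(31.7−20.0)
= 0.424 × 1.047^11.7 = 0.424 × 1.711 = 0.7257 d⁻¹.

k_d ≈ 0.726 d⁻¹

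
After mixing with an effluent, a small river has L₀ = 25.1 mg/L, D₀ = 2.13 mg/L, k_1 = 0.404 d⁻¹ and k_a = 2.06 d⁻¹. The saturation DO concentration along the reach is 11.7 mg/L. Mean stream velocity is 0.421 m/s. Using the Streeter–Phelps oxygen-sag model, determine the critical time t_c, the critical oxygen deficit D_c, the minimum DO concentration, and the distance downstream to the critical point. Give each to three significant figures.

t_c ≈ 0.726 d; D_c ≈ 3.67 mg/L; min DO ≈ 8.03 mg/L; x_c ≈ 26.4 km

With k_a/k_1 = 5.099 and 1 − D₀(k_a−k_1)/(k_1 L₀) = 0.6522,
t_c = ln(5.099 × 0.6522) / (2.06 − 0.404) = ln(3.325) / 1.656 = 1.202/1.656 = 0.7256 d.
D_c = (k_1/k_a) L₀ e^(−k_1 t_c) = (0.404/2.06) × 25.1 × e^(−0.404×0.7256) = 0.1961 × 25.1 × 0.7459 = 3.672 mg/L.
Minimum DO = C_s − D_c = 11.7 − 3.672 = 8.028 mg/L.
x_c = v t_c = 0.421 m/s × 0.7256 d × 86400 s/d = 26390 m ≈ 26.4 km.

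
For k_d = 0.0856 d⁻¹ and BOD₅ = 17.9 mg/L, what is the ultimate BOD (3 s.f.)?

L₀ ≈ 51.4 mg/L

BOD₅ = L₀(1 − e^(−5k_d)) ⇒ L₀ = BOD₅ / (1 − e^(−5×0.0856))
= 17.9 / (1 − 0.6518) = 17.9 / 0.3482 = 51.41 mg/L.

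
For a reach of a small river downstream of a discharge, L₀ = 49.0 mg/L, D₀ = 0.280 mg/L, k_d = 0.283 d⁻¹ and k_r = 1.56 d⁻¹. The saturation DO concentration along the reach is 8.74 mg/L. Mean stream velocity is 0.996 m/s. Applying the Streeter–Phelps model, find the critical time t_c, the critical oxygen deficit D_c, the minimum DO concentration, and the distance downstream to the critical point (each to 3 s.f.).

At the critical point dD/dt = 0, so k_d L₀ e^(−k_d t) = k_r D. Substituting D(t) from the Streeter–Phelps equation and solving for t gives
t_c = ln[(k_r/k_d)(1 − D₀(k_r−k_d)/(k_d L₀))] / (k_r−k_d).
Here k_r−k_d = 1.277 d⁻¹ and 1 − D₀(k_r−k_d)/(k_d L₀) = 1 − 0.280×1.277/(0.283×49.0) = 0.9742, so
t_c = ln(5.512 × 0.9742) / 1.277 = 1.681 / 1.277 = 1.316 d.
D_c = (k_d/k_r) L₀ e^(−k_d t_c) = (0.283/1.56) × 49.0 × e^(−0.283×1.316) = 0.1814 × 49.0 × 0.6890 = 6.125 mg/L.
Minimum DO = C_s − D_c = 8.74 − 6.125 = 2.615 mg/L.
x_c = v t_c = 0.996 m/s × 1.316 d × 86400 s/d = 113300 m ≈ 113 km.

t_c ≈ 1.32 d; D_c ≈ 6.12 mg/L; min DO ≈ 2.62 mg/L; x_c ≈ 113 km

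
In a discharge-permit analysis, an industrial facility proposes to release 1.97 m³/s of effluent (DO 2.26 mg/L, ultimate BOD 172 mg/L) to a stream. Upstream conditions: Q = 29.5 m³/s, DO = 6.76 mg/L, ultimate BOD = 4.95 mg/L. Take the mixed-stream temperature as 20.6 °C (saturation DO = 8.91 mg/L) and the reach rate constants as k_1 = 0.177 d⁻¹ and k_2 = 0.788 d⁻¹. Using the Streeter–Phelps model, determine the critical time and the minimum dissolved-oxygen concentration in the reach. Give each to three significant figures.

Mixed DO = (29.5×6.76 + 1.97×2.26)/(29.5+1.97) = 203.9/31.47 = 6.478 mg/L.
Mixed L₀ = (29.5×4.95 + 1.97×172)/(31.47) = 484.9/31.47 = 15.41 mg/L.
Initial deficit D₀ = C_s − DO₀ = 8.91 − 6.478 = 2.432 mg/L.
t_c = (1/0.6110) ln[(0.788/0.177)(1 − 2.432×0.6110/(0.177×15.41))] = 1.637 × ln(2.026) = 1.156 d.
D_c = (0.177/0.788) × 15.41 × e^(−0.177×1.156) = 0.2246 × 15.41 × 0.8150 = 2.820 mg/L.
Minimum DO = 8.91 − 2.820 = 6.090 mg/L.

t_c ≈ 1.16 d; minimum DO ≈ 6.09 mg/L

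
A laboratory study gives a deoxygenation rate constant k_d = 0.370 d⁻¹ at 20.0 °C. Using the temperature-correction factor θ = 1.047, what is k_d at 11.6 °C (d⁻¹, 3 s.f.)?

k_d ≈ 0.252 d⁻¹

k_d(T₂) = k_d(T₁) · θ^(T₂−T₁) = 0.370 × 1.047^(11.6−20.0)
= 0.370 × 1.047^-8.40 = 0.370 × 0.6799 = 0.2516 d⁻¹.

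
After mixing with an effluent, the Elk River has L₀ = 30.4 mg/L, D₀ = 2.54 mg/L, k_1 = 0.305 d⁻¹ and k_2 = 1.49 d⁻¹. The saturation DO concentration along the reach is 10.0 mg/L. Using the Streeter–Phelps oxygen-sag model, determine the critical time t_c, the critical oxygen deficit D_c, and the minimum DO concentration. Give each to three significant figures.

t_c ≈ 1.01 d; D_c ≈ 4.58 mg/L; min DO ≈ 5.42 mg/L

With k_2/k_1 = 4.885 and 1 − D₀(k_2−k_1)/(k_1 L₀) = 0.6754,
t_c = ln(4.885 × 0.6754) / (1.49 − 0.305) = ln(3.299) / 1.185 = 1.194/1.185 = 1.007 d.
D_c = (k_1/k_2) L₀ e^(−k_1 t_c) = (0.305/1.49) × 30.4 × e^(−0.305×1.007) = 0.2047 × 30.4 × 0.7355 = 4.577 mg/L.
Minimum DO = C_s − D_c = 10.0 − 4.577 = 5.423 mg/L.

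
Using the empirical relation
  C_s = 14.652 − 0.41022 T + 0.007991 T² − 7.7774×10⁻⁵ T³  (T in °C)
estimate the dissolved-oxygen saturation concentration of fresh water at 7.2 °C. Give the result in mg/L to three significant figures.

C_s ≈ 12.1 mg/L

C_s = 14.652 − 0.41022×7.2 + 0.007991×7.2² − 7.7774×10⁻⁵×7.2³ = 12.08 mg/L.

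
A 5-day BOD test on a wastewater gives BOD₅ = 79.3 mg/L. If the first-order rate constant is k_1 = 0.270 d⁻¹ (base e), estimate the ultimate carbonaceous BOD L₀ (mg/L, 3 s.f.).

BOD₅ = L₀(1 − e^(−5k_1)) ⇒ L₀ = BOD₅ / (1 − e^(−5×0.270))
= 79.3 / (1 − 0.2592) = 79.3 / 0.7408 = 107.1 mg/L.

L₀ ≈ 107 mg/L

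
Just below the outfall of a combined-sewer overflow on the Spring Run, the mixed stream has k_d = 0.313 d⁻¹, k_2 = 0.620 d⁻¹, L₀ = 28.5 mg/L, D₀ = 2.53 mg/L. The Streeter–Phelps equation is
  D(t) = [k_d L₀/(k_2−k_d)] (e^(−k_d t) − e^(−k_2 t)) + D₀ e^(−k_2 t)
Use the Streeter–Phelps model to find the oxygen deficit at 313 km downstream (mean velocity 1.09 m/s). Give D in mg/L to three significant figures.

D ≈ 6.89 mg/L

Travel time t = x/v = 313 km / (1.09 m/s) = 313000 m / 1.09 m/s = 287200 s = 3.324 d.
k_d L₀/(k_2−k_d) = 0.313×28.5/(0.620−0.313) = 8.921/0.3070 = 29.06 mg/L.
e^(−k_d t) = e^(−0.313×3.324) = 0.3534; e^(−k_2 t) = e^(−0.620×3.324) = 0.1274.
D = 29.06 × (0.3534 − 0.1274) + 2.53 × 0.1274 = 6.566 + 0.3223 = 6.889 mg/L.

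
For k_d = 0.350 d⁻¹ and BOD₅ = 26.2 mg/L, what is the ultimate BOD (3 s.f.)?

L₀ ≈ 31.7 mg/L

BOD₅ = L₀(1 − e^(−5k_d)) ⇒ L₀ = BOD₅ / (1 − e^(−5×0.350))
= 26.2 / (1 − 0.1738) = 26.2 / 0.8262 = 31.71 mg/L.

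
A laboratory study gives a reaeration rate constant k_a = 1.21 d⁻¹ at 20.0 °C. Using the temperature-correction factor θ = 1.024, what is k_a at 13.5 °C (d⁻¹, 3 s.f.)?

k_a ≈ 1.04 d⁻¹

k_a(T₂) = k_a(T₁) · θ^(T₂−T₁) = 1.21 × 1.024^(13.5−20.0)
= 1.21 × 1.024^-6.50 = 1.21 × 0.8571 = 1.037 d⁻¹.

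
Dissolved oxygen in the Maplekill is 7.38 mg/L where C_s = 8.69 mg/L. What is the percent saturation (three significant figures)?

% saturation = C/C_s × 100 = 7.38/8.69 × 100 = 84.9 %.

84.9 % saturation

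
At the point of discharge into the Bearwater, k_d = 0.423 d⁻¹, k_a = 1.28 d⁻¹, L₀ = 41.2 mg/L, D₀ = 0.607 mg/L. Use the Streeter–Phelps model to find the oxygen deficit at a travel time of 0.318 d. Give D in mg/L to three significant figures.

k_d L₀/(k_a−k_d) = 0.423×41.2/(1.28−0.423) = 17.43/0.8570 = 20.34 mg/L.
e^(−k_d t) = e^(−0.423×0.3180) = 0.8741; e^(−k_a t) = e^(−1.28×0.3180) = 0.6656.
D = 20.34 × (0.8741 − 0.6656) + 0.607 × 0.6656 = 4.240 + 0.4040 = 4.644 mg/L.

D ≈ 4.64 mg/L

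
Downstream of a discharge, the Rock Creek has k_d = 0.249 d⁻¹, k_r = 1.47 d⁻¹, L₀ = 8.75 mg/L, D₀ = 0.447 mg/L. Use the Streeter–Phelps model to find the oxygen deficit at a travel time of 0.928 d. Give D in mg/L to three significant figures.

k_d L₀/(k_r−k_d) = 0.249×8.75/(1.47−0.249) = 2.179/1.221 = 1.784 mg/L.
e^(−k_d t) = e^(−0.249×0.9280) = 0.7937; e^(−k_r t) = e^(−1.47×0.9280) = 0.2556.
D = 1.784 × (0.7937 − 0.2556) + 0.447 × 0.2556 = 0.9602 + 0.1143 = 1.074 mg/L.

D ≈ 1.07 mg/L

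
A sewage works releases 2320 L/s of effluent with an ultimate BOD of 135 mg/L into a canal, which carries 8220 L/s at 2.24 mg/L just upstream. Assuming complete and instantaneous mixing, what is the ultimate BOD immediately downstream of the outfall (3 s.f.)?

Flow-weighted mixing: C = (Q_r C_r + Q_w C_w)/(Q_r + Q_w)
= (8220×2.24 + 2320×135)/(8220 + 2320) = 331600/10540 = 31.46 mg/L.

31.5 mg/L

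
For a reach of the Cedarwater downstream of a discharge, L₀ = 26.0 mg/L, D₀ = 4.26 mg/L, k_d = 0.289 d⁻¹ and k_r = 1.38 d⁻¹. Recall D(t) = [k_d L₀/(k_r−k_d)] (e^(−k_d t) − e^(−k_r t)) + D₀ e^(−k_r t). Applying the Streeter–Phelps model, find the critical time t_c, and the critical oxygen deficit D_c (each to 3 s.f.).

t_c ≈ 0.550 d; D_c ≈ 4.65 mg/L

At the critical point dD/dt = 0, so k_d L₀ e^(−k_d t) = k_r D. Substituting D(t) from the Streeter–Phelps equation and solving for t gives
t_c = ln[(k_r/k_d)(1 − D₀(k_r−k_d)/(k_d L₀))] / (k_r−k_d).
Here k_r−k_d = 1.091 d⁻¹ and 1 − D₀(k_r−k_d)/(k_d L₀) = 1 − 4.26×1.091/(0.289×26.0) = 0.3815, so
t_c = ln(4.775 × 0.3815) / 1.091 = 0.5997 / 1.091 = 0.5497 d.
D_c = (k_d/k_r) L₀ e^(−k_d t_c) = (0.289/1.38) × 26.0 × e^(−0.289×0.5497) = 0.2094 × 26.0 × 0.8531 = 4.645 mg/L.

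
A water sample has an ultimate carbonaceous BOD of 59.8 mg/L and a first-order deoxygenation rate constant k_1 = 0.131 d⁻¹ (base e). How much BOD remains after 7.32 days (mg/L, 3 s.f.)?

L ≈ 22.9 mg/L

L_t = L₀ e^(−k_1 t) = 59.8 × e^(−0.131×7.32) = 59.8 × 0.3833 = 22.92 mg/L.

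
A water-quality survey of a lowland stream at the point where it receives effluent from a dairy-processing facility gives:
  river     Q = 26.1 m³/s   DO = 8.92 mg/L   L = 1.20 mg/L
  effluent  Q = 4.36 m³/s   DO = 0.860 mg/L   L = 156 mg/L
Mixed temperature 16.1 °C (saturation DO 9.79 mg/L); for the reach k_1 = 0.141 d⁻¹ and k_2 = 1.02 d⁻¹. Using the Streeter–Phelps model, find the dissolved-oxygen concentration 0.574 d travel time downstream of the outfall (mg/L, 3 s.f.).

DO ≈ 7.29 mg/L

Mixed DO = (26.1×8.92 + 4.36×0.860)/(26.1+4.36) = 236.6/30.46 = 7.766 mg/L.
Mixed L₀ = (26.1×1.20 + 4.36×156)/(30.46) = 711.5/30.46 = 23.36 mg/L.
Initial deficit D₀ = C_s − DO₀ = 9.79 − 7.766 = 2.024 mg/L.
D(0.574) = [0.141×23.36/(1.02−0.141)](e^(−0.141×0.574) − e^(−1.02×0.574)) + 2.024 e^(−1.02×0.574)
= 3.747 × (0.9223 − 0.5568) + 2.024 × 0.5568 = 2.496 mg/L.
DO = 9.79 − 2.496 = 7.294 mg/L.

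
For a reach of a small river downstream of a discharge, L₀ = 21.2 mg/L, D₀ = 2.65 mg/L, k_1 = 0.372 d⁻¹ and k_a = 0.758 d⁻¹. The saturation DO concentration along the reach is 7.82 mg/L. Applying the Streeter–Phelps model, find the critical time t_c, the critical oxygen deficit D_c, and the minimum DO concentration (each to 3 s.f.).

At the critical point dD/dt = 0, so k_1 L₀ e^(−k_1 t) = k_a D. Substituting D(t) from the Streeter–Phelps equation and solving for t gives
t_c = ln[(k_a/k_1)(1 − D₀(k_a−k_1)/(k_1 L₀))] / (k_a−k_1).
Here k_a−k_1 = 0.3860 d⁻¹ and 1 − D₀(k_a−k_1)/(k_1 L₀) = 1 − 2.65×0.3860/(0.372×21.2) = 0.8703, so
t_c = ln(2.038 × 0.8703) / 0.3860 = 0.5729 / 0.3860 = 1.484 d.
D_c = (k_1/k_a) L₀ e^(−k_1 t_c) = (0.372/0.758) × 21.2 × e^(−0.372×1.484) = 0.4908 × 21.2 × 0.5757 = 5.990 mg/L.
Minimum DO = C_s − D_c = 7.82 − 5.990 = 1.830 mg/L.

t_c ≈ 1.48 d; D_c ≈ 5.99 mg/L; min DO ≈ 1.83 mg/L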